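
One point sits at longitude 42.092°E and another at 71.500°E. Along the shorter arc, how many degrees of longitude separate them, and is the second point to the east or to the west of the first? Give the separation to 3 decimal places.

29.408° east

Raw difference: 71.500 − 42.092 = 29.408°.
Normalise into (−180°, 180°]: 29.408° stays 29.408°.
Positive ⇒ the second point lies to the east; separation 29.408°.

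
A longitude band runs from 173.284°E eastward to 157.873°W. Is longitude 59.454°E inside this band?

Band width going east from +173.284° to -157.873°: ((-157.873 − 173.284) mod 360) = 28.843°.
Offset of +59.454° east of the west edge: ((59.454 − 173.284) mod 360) = 246.170°.
246.170° > 28.843° ⇒ outside.

No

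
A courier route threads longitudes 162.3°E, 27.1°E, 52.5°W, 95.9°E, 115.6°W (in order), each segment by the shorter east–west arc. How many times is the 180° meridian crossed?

1

Leg 1: +162.3° → +27.1°, shortest Δλ = -135.2° (west) — does not cross 180°.
Leg 2: +27.1° → -52.5°, shortest Δλ = -79.6° (west) — does not cross 180°.
Leg 3: -52.5° → +95.9°, shortest Δλ = 148.4° (east) — does not cross 180°.
Leg 4: +95.9° → -115.6°, shortest Δλ = 148.5° (east) — crosses 180°.
Total crossings: 1.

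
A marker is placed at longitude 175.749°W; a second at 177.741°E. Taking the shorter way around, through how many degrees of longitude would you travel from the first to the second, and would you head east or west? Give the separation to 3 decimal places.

Raw difference: 177.741 − -175.749 = 353.49°.
Normalise into (−180°, 180°]: 353.49° − 360° = -6.51°.
Negative ⇒ the second point lies to the west; separation 6.510°.

6.510° west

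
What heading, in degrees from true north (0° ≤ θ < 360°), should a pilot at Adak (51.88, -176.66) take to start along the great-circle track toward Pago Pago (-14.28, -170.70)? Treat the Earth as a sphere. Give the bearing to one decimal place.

Δλ = -170.70 − -176.66 = 5.96°.
θ = atan2( sin Δλ · cos φ₂ , cos φ₁ · sin φ₂ − sin φ₁ · cos φ₂ · cos Δλ )
  = atan2(0.10063, -0.91056) = 173.694° → normalised to [0°, 360°): 173.694°.

173.7°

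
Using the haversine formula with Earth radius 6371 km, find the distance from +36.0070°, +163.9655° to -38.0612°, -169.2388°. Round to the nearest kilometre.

8685 km

Δλ = -169.2388 − 163.9655 = -333.2043°; wrapped into (−180°, 180°]: 26.7957°.
Δφ = -38.0612 − 36.0070 = -74.0682°.
a = sin²(Δφ/2) + cos φ₁ · cos φ₂ · sin²(Δλ/2) = 0.396950.
c = 2·atan2(√a, √(1−a)) = 1.36321 rad → d = 6371·c ≈ 8685.00 km.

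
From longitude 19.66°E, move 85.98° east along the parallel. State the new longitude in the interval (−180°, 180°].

105.64°E

Start at +19.66°; shift +85.98° → +105.64°.
+105.64° already lies in (−180°, 180°].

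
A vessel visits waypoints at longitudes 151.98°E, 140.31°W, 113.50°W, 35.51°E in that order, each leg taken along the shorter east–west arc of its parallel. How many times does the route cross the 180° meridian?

1

Leg 1: +151.98° → -140.31°, shortest Δλ = 67.71° (east) — crosses 180°.
Leg 2: -140.31° → -113.50°, shortest Δλ = 26.81° (east) — does not cross 180°.
Leg 3: -113.50° → +35.51°, shortest Δλ = 149.01° (east) — does not cross 180°.
Total crossings: 1.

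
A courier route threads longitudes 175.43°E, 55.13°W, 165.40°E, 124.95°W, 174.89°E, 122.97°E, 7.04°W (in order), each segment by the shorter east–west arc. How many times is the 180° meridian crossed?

Leg 1: +175.43° → -55.13°, shortest Δλ = 129.44° (east) — crosses 180°.
Leg 2: -55.13° → +165.40°, shortest Δλ = -139.47° (west) — crosses 180°.
Leg 3: +165.40° → -124.95°, shortest Δλ = 69.65° (east) — crosses 180°.
Leg 4: -124.95° → +174.89°, shortest Δλ = -60.16° (west) — crosses 180°.
Leg 5: +174.89° → +122.97°, shortest Δλ = -51.92° (west) — does not cross 180°.
Leg 6: +122.97° → -7.04°, shortest Δλ = -130.01° (west) — does not cross 180°.
Total crossings: 4.

4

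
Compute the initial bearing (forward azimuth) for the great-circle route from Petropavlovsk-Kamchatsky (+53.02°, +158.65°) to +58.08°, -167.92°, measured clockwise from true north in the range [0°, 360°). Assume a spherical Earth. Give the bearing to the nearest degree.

Δλ = -167.92 − 158.65 = -326.57°; wrapped into (−180°, 180°]: 33.43°.
θ = atan2( sin Δλ · cos φ₂ , cos φ₁ · sin φ₂ − sin φ₁ · cos φ₂ · cos Δλ )
  = atan2(0.29129, 0.15808) = 61.512° → normalised to [0°, 360°): 61.512°.

62°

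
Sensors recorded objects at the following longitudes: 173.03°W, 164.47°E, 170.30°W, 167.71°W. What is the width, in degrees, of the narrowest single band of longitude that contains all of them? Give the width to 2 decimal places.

27.82°

Sort the longitudes: -173.03°, -170.30°, -167.71°, +164.47°.
Eastward gaps between consecutive values (wrapping around): 2.73°, 2.59°, 332.18°, 22.50°.
Largest gap = 332.18° ⇒ minimal covering band is its complement: 360° − 332.18° = 27.82°.
Band runs from +164.47° eastward to -167.71°, crossing the antimeridian.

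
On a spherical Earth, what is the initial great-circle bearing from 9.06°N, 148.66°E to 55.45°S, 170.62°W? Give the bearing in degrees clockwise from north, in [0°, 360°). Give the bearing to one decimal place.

Δλ = -170.62 − 148.66 = -319.28°; wrapped into (−180°, 180°]: 40.72°.
θ = atan2( sin Δλ · cos φ₂ , cos φ₁ · sin φ₂ − sin φ₁ · cos φ₂ · cos Δλ )
  = atan2(0.36997, -0.88104) = 157.221° → normalised to [0°, 360°): 157.221°.

157.2°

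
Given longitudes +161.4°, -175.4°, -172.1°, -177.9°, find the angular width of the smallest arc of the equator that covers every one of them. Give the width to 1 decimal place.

Sort the longitudes: -177.9°, -175.4°, -172.1°, +161.4°.
Eastward gaps between consecutive values (wrapping around): 2.5°, 3.3°, 333.5°, 20.7°.
Largest gap = 333.5° ⇒ minimal covering band is its complement: 360° − 333.5° = 26.5°.
Band runs from +161.4° eastward to -172.1°, crossing the antimeridian.

26.5°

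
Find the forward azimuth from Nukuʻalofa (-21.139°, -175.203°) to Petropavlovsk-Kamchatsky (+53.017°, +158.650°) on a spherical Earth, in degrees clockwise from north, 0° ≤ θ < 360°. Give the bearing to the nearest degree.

Δλ = 158.650 − -175.203 = 333.853°; wrapped into (−180°, 180°]: -26.147°.
θ = atan2( sin Δλ · cos φ₂ , cos φ₁ · sin φ₂ − sin φ₁ · cos φ₂ · cos Δλ )
  = atan2(-0.26510, 0.93981) = -15.753° → normalised to [0°, 360°): 344.247°.

344°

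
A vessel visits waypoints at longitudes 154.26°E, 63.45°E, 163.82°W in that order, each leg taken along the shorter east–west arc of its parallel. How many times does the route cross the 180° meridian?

1

Leg 1: +154.26° → +63.45°, shortest Δλ = -90.81° (west) — does not cross 180°.
Leg 2: +63.45° → -163.82°, shortest Δλ = 132.73° (east) — crosses 180°.
Total crossings: 1.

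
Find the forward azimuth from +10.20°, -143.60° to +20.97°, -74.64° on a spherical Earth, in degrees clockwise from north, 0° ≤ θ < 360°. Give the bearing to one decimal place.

Δλ = -74.64 − -143.60 = 68.96°.
θ = atan2( sin Δλ · cos φ₂ , cos φ₁ · sin φ₂ − sin φ₁ · cos φ₂ · cos Δλ )
  = atan2(0.87151, 0.29286) = 71.426° → normalised to [0°, 360°): 71.426°.

71.4°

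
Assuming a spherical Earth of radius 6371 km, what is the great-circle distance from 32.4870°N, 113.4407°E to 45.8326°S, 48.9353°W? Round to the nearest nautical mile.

Δλ = -48.9353 − 113.4407 = -162.3760°.
Δφ = -45.8326 − 32.4870 = -78.3196°.
a = sin²(Δφ/2) + cos φ₁ · cos φ₂ · sin²(Δλ/2) = 0.972705.
c = 2·atan2(√a, √(1−a)) = 2.80965 rad → d = 6371·c ≈ 17900.26 km ≈ 9665.37 nmi.

9665 nmi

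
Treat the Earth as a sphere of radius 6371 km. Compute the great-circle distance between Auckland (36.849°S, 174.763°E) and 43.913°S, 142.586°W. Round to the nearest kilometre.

3655 km

Δλ = -142.586 − 174.763 = -317.349°; wrapped into (−180°, 180°]: 42.651°.
Δφ = -43.913 − -36.849 = -7.064°.
a = sin²(Δφ/2) + cos φ₁ · cos φ₂ · sin²(Δλ/2) = 0.080035.
c = 2·atan2(√a, √(1−a)) = 0.57364 rad → d = 6371·c ≈ 3654.68 km.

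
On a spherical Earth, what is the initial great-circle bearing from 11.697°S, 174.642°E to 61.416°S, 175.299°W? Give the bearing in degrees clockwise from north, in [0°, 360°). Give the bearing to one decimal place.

173.8°

Δλ = -175.299 − 174.642 = -349.941°; wrapped into (−180°, 180°]: 10.059°.
θ = atan2( sin Δλ · cos φ₂ , cos φ₁ · sin φ₂ − sin φ₁ · cos φ₂ · cos Δλ )
  = atan2(0.08357, -0.76437) = 173.761° → normalised to [0°, 360°): 173.761°.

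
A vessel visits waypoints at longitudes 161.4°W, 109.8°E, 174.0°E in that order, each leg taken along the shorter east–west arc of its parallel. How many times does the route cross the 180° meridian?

1

Leg 1: -161.4° → +109.8°, shortest Δλ = -88.8° (west) — crosses 180°.
Leg 2: +109.8° → +174.0°, shortest Δλ = 64.2° (east) — does not cross 180°.
Total crossings: 1.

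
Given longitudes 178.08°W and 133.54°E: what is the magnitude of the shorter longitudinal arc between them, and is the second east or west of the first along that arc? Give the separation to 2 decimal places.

48.38° west

Raw difference: 133.54 − -178.08 = 311.62°.
Normalise into (−180°, 180°]: 311.62° − 360° = -48.38°.
Negative ⇒ the second point lies to the west; separation 48.38°.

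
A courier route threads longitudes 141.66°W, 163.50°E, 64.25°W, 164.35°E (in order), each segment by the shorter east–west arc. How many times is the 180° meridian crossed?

Leg 1: -141.66° → +163.50°, shortest Δλ = -54.84° (west) — crosses 180°.
Leg 2: +163.50° → -64.25°, shortest Δλ = 132.25° (east) — crosses 180°.
Leg 3: -64.25° → +164.35°, shortest Δλ = -131.4° (west) — crosses 180°.
Total crossings: 3.

3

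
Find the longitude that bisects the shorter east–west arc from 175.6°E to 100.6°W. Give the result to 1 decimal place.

142.5°W

Signed shortest Δλ from +175.6° to -100.6° is +83.8°.
Midpoint longitude = +175.6° + (+83.8°)/2 = +175.6° + 41.9° = +217.5°.
Normalise into (−180°, 180°]: -142.5°.
(The naïve average (+175.6 + -100.6)/2 = 37.5° is on the wrong side of the globe.)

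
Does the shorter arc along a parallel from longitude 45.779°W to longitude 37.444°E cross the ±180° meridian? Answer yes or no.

No

Signed shortest Δλ = ((37.444 − -45.779 + 180) mod 360) − 180 = 83.223°.
Going east by 83.223° from -45.779° reaches +37.444° without touching 180°.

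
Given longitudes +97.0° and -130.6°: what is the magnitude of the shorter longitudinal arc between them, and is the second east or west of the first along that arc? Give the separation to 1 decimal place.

Raw difference: -130.6 − 97.0 = -227.6°.
Normalise into (−180°, 180°]: -227.6° + 360° = 132.4°.
Positive ⇒ the second point lies to the east; separation 132.4°.

132.4° east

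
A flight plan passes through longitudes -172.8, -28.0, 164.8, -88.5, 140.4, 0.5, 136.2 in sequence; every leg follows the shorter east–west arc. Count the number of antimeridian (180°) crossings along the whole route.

3

Leg 1: -172.8° → -28.0°, shortest Δλ = 144.8° (east) — does not cross 180°.
Leg 2: -28.0° → +164.8°, shortest Δλ = -167.2° (west) — crosses 180°.
Leg 3: +164.8° → -88.5°, shortest Δλ = 106.7° (east) — crosses 180°.
Leg 4: -88.5° → +140.4°, shortest Δλ = -131.1° (west) — crosses 180°.
Leg 5: +140.4° → +0.5°, shortest Δλ = -139.9° (west) — does not cross 180°.
Leg 6: +0.5° → +136.2°, shortest Δλ = 135.7° (east) — does not cross 180°.
Total crossings: 3.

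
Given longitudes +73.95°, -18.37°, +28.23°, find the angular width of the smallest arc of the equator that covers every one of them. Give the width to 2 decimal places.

92.32°

Sort the longitudes: -18.37°, +28.23°, +73.95°.
Eastward gaps between consecutive values (wrapping around): 46.60°, 45.72°, 267.68°.
Largest gap = 267.68° ⇒ minimal covering band is its complement: 360° − 267.68° = 92.32°.
Band runs from -18.37° eastward to +73.95°.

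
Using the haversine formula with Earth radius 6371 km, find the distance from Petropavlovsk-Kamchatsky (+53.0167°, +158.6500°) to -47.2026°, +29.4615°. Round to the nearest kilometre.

16413 km

Δλ = 29.4615 − 158.6500 = -129.1885°.
Δφ = -47.2026 − 53.0167 = -100.2193°.
a = sin²(Δφ/2) + cos φ₁ · cos φ₂ · sin²(Δλ/2) = 0.922198.
c = 2·atan2(√a, √(1−a)) = 2.57623 rad → d = 6371·c ≈ 16413.17 km.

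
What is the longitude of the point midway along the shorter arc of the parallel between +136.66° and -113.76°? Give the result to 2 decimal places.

Signed shortest Δλ from +136.66° to -113.76° is +109.58°.
Midpoint longitude = +136.66° + (+109.58°)/2 = +136.66° + 54.79° = +191.45°.
Normalise into (−180°, 180°]: -168.55°.
(The naïve average (+136.66 + -113.76)/2 = 11.45° is on the wrong side of the globe.)

-168.55°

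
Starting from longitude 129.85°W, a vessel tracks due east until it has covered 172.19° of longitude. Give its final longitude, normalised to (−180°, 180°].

Start at -129.85°; shift +172.19° → +42.34°.
+42.34° already lies in (−180°, 180°].

42.34°E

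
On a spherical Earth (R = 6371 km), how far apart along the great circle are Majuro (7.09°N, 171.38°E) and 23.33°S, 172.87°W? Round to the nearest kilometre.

3791 km

Δλ = -172.87 − 171.38 = -344.25°; wrapped into (−180°, 180°]: 15.75°.
Δφ = -23.33 − 7.09 = -30.42°.
a = sin²(Δφ/2) + cos φ₁ · cos φ₂ · sin²(Δλ/2) = 0.085937.
c = 2·atan2(√a, √(1−a)) = 0.59504 rad → d = 6371·c ≈ 3791.01 km.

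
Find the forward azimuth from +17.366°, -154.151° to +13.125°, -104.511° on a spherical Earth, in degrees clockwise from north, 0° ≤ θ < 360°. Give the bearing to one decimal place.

87.8°

Δλ = -104.511 − -154.151 = 49.640°.
θ = atan2( sin Δλ · cos φ₂ , cos φ₁ · sin φ₂ − sin φ₁ · cos φ₂ · cos Δλ )
  = atan2(0.74209, 0.02849) = 87.802° → normalised to [0°, 360°): 87.802°.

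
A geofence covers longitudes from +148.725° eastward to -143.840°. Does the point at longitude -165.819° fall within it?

Yes

Band width going east from +148.725° to -143.840°: ((-143.840 − 148.725) mod 360) = 67.435°.
Offset of -165.819° east of the west edge: ((-165.819 − 148.725) mod 360) = 45.456°.
45.456° ≤ 67.435° ⇒ inside.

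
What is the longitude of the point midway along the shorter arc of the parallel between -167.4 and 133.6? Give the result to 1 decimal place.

+163.1°

Signed shortest Δλ from -167.4° to +133.6° is -59.0°.
Midpoint longitude = -167.4° + (-59.0°)/2 = -167.4° − 29.5° = -196.9°.
Normalise into (−180°, 180°]: +163.1°.
(The naïve average (-167.4 + +133.6)/2 = -16.9° is on the wrong side of the globe.)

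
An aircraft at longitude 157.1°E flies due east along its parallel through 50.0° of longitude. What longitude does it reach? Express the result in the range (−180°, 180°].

Start at +157.1°; shift +50.0° → +207.1°.
+207.1° lies outside (−180°, 180°]; subtract 360° → -152.9°.

152.9°W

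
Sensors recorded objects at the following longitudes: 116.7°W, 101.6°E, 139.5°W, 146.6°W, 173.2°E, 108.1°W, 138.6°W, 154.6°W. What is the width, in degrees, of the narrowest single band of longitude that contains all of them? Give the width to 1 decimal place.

150.3°

Sort the longitudes: -154.6°, -146.6°, -139.5°, -138.6°, -116.7°, -108.1°, +101.6°, +173.2°.
Eastward gaps between consecutive values (wrapping around): 8.0°, 7.1°, 0.9°, 21.9°, 8.6°, 209.7°, 71.6°, 32.2°.
Largest gap = 209.7° ⇒ minimal covering band is its complement: 360° − 209.7° = 150.3°.
Band runs from +101.6° eastward to -108.1°, crossing the antimeridian.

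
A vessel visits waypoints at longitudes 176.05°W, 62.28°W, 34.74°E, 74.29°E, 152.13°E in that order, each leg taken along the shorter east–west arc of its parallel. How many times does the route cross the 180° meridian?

Leg 1: -176.05° → -62.28°, shortest Δλ = 113.77° (east) — does not cross 180°.
Leg 2: -62.28° → +34.74°, shortest Δλ = 97.02° (east) — does not cross 180°.
Leg 3: +34.74° → +74.29°, shortest Δλ = 39.55° (east) — does not cross 180°.
Leg 4: +74.29° → +152.13°, shortest Δλ = 77.84° (east) — does not cross 180°.
Total crossings: 0.

0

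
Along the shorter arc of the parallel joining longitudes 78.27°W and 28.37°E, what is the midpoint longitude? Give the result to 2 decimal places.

24.95°W

Signed shortest Δλ from -78.27° to +28.37° is +106.64°.
Midpoint longitude = -78.27° + (+106.64°)/2 = -78.27° + 53.32° = -24.95°.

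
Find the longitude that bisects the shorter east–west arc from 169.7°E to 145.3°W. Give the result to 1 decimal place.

167.8°W

Signed shortest Δλ from +169.7° to -145.3° is +45.0°.
Midpoint longitude = +169.7° + (+45.0°)/2 = +169.7° + 22.5° = +192.2°.
Normalise into (−180°, 180°]: -167.8°.
(The naïve average (+169.7 + -145.3)/2 = 12.2° is on the wrong side of the globe.)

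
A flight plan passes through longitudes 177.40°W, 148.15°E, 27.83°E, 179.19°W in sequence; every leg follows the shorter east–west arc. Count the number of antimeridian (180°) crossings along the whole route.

2

Leg 1: -177.40° → +148.15°, shortest Δλ = -34.45° (west) — crosses 180°.
Leg 2: +148.15° → +27.83°, shortest Δλ = -120.32° (west) — does not cross 180°.
Leg 3: +27.83° → -179.19°, shortest Δλ = 152.98° (east) — crosses 180°.
Total crossings: 2.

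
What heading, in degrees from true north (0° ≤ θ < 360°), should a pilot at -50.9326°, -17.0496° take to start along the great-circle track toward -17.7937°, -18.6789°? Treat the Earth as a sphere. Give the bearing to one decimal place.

357.2°

Δλ = -18.6789 − -17.0496 = -1.6293°.
θ = atan2( sin Δλ · cos φ₂ , cos φ₁ · sin φ₂ − sin φ₁ · cos φ₂ · cos Δλ )
  = atan2(-0.02707, 0.54637) = -2.837° → normalised to [0°, 360°): 357.163°.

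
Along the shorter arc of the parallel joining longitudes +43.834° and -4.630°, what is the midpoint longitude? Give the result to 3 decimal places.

+19.602°

Signed shortest Δλ from +43.834° to -4.630° is -48.464°.
Midpoint longitude = +43.834° + (-48.464°)/2 = +43.834° − 24.232° = +19.602°.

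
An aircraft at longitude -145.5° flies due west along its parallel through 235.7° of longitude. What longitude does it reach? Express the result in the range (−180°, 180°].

Start at -145.5°; shift −235.7° → -381.2°.
-381.2° lies outside (−180°, 180°]; add 360° → -21.2°.

-21.2°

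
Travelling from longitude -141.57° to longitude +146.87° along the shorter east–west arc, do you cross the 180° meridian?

Yes

Naïve |146.87 − -141.57| = 288.44° > 180°, so the shorter arc goes the other way round — across 180°.
Signed shortest Δλ = ((146.87 − -141.57 + 180) mod 360) − 180 = -71.56°.
Going west by 71.56° from -141.57° passes through 180° before reaching +146.87°.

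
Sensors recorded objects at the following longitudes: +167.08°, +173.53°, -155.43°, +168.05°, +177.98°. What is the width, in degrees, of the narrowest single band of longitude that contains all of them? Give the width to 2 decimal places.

37.49°

Sort the longitudes: -155.43°, +167.08°, +168.05°, +173.53°, +177.98°.
Eastward gaps between consecutive values (wrapping around): 322.51°, 0.97°, 5.48°, 4.45°, 26.59°.
Largest gap = 322.51° ⇒ minimal covering band is its complement: 360° − 322.51° = 37.49°.
Band runs from +167.08° eastward to -155.43°, crossing the antimeridian.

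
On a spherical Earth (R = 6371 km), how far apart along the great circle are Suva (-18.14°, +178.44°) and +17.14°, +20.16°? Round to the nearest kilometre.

17712 km

Δλ = 20.16 − 178.44 = -158.28°.
Δφ = 17.14 − -18.14 = 35.28°.
a = sin²(Δφ/2) + cos φ₁ · cos φ₂ · sin²(Δλ/2) = 0.967688.
c = 2·atan2(√a, √(1−a)) = 2.78012 rad → d = 6371·c ≈ 17712.13 km.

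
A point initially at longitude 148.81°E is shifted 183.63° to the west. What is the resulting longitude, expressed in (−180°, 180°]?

34.82°W

Start at +148.81°; shift −183.63° → -34.82°.
-34.82° already lies in (−180°, 180°].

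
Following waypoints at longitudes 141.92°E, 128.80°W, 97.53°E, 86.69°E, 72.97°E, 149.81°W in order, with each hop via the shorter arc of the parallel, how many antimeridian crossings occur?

Leg 1: +141.92° → -128.80°, shortest Δλ = 89.28° (east) — crosses 180°.
Leg 2: -128.80° → +97.53°, shortest Δλ = -133.67° (west) — crosses 180°.
Leg 3: +97.53° → +86.69°, shortest Δλ = -10.84° (west) — does not cross 180°.
Leg 4: +86.69° → +72.97°, shortest Δλ = -13.72° (west) — does not cross 180°.
Leg 5: +72.97° → -149.81°, shortest Δλ = 137.22° (east) — crosses 180°.
Total crossings: 3.

3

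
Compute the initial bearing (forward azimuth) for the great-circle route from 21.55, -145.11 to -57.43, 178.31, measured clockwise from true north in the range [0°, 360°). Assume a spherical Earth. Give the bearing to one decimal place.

198.8°

Δλ = 178.31 − -145.11 = 323.42°; wrapped into (−180°, 180°]: -36.58°.
θ = atan2( sin Δλ · cos φ₂ , cos φ₁ · sin φ₂ − sin φ₁ · cos φ₂ · cos Δλ )
  = atan2(-0.32081, -0.94261) = -161.204° → normalised to [0°, 360°): 198.796°.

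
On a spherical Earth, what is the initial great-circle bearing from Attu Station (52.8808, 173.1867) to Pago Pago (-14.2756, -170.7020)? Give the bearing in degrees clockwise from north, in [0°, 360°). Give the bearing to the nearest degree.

163°

Δλ = -170.7020 − 173.1867 = -343.8887°; wrapped into (−180°, 180°]: 16.1113°.
θ = atan2( sin Δλ · cos φ₂ , cos φ₁ · sin φ₂ − sin φ₁ · cos φ₂ · cos Δλ )
  = atan2(0.26894, -0.89122) = 163.208° → normalised to [0°, 360°): 163.208°.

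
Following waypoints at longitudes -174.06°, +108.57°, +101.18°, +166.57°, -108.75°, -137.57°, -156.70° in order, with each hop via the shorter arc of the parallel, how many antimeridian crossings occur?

2

Leg 1: -174.06° → +108.57°, shortest Δλ = -77.37° (west) — crosses 180°.
Leg 2: +108.57° → +101.18°, shortest Δλ = -7.39° (west) — does not cross 180°.
Leg 3: +101.18° → +166.57°, shortest Δλ = 65.39° (east) — does not cross 180°.
Leg 4: +166.57° → -108.75°, shortest Δλ = 84.68° (east) — crosses 180°.
Leg 5: -108.75° → -137.57°, shortest Δλ = -28.82° (west) — does not cross 180°.
Leg 6: -137.57° → -156.70°, shortest Δλ = -19.13° (west) — does not cross 180°.
Total crossings: 2.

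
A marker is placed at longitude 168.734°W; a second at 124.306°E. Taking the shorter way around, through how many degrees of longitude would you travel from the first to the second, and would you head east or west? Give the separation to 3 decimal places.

66.960° west

Raw difference: 124.306 − -168.734 = 293.04°.
Normalise into (−180°, 180°]: 293.04° − 360° = -66.96°.
Negative ⇒ the second point lies to the west; separation 66.960°.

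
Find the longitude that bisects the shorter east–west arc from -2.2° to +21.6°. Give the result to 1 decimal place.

+9.7°

Signed shortest Δλ from -2.2° to +21.6° is +23.8°.
Midpoint longitude = -2.2° + (+23.8°)/2 = -2.2° + 11.9° = +9.7°.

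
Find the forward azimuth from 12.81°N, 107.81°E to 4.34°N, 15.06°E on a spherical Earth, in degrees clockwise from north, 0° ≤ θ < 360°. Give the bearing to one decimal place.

Δλ = 15.06 − 107.81 = -92.75°.
θ = atan2( sin Δλ · cos φ₂ , cos φ₁ · sin φ₂ − sin φ₁ · cos φ₂ · cos Δλ )
  = atan2(-0.99598, 0.08440) = -85.156° → normalised to [0°, 360°): 274.844°.

274.8°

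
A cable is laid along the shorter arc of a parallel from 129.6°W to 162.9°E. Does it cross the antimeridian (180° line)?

Yes

Naïve |162.9 − -129.6| = 292.5° > 180°, so the shorter arc goes the other way round — across 180°.
Signed shortest Δλ = ((162.9 − -129.6 + 180) mod 360) − 180 = -67.5°.
Going west by 67.5° from -129.6° passes through 180° before reaching +162.9°.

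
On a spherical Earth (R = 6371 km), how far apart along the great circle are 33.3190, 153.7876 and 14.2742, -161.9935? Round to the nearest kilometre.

4925 km

Δλ = -161.9935 − 153.7876 = -315.7811°; wrapped into (−180°, 180°]: 44.2189°.
Δφ = 14.2742 − 33.3190 = -19.0448°.
a = sin²(Δφ/2) + cos φ₁ · cos φ₂ · sin²(Δλ/2) = 0.142088.
c = 2·atan2(√a, √(1−a)) = 0.77299 rad → d = 6371·c ≈ 4924.74 km.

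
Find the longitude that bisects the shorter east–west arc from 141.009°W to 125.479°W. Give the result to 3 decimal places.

Signed shortest Δλ from -141.009° to -125.479° is +15.530°.
Midpoint longitude = -141.009° + (+15.530°)/2 = -141.009° + 7.765° = -133.244°.

133.244°W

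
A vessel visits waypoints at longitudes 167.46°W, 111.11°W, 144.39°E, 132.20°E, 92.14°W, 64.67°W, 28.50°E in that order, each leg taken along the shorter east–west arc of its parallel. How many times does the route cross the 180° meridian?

2

Leg 1: -167.46° → -111.11°, shortest Δλ = 56.35° (east) — does not cross 180°.
Leg 2: -111.11° → +144.39°, shortest Δλ = -104.5° (west) — crosses 180°.
Leg 3: +144.39° → +132.20°, shortest Δλ = -12.19° (west) — does not cross 180°.
Leg 4: +132.20° → -92.14°, shortest Δλ = 135.66° (east) — crosses 180°.
Leg 5: -92.14° → -64.67°, shortest Δλ = 27.47° (east) — does not cross 180°.
Leg 6: -64.67° → +28.50°, shortest Δλ = 93.17° (east) — does not cross 180°.
Total crossings: 2.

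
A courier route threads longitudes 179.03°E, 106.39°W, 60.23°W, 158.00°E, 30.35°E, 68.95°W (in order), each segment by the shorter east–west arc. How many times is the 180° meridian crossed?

2

Leg 1: +179.03° → -106.39°, shortest Δλ = 74.58° (east) — crosses 180°.
Leg 2: -106.39° → -60.23°, shortest Δλ = 46.16° (east) — does not cross 180°.
Leg 3: -60.23° → +158.00°, shortest Δλ = -141.77° (west) — crosses 180°.
Leg 4: +158.00° → +30.35°, shortest Δλ = -127.65° (west) — does not cross 180°.
Leg 5: +30.35° → -68.95°, shortest Δλ = -99.3° (west) — does not cross 180°.
Total crossings: 2.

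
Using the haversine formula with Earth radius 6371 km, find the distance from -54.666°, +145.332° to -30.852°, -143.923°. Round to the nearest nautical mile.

3266 nmi

Δλ = -143.923 − 145.332 = -289.255°; wrapped into (−180°, 180°]: 70.745°.
Δφ = -30.852 − -54.666 = 23.814°.
a = sin²(Δφ/2) + cos φ₁ · cos φ₂ · sin²(Δλ/2) = 0.208954.
c = 2·atan2(√a, √(1−a)) = 0.94950 rad → d = 6371·c ≈ 6049.25 km ≈ 3266.34 nmi.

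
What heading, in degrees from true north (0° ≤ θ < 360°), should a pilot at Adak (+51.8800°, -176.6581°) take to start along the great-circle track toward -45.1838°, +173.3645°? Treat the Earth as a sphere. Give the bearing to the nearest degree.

187°

Δλ = 173.3645 − -176.6581 = 350.0226°; wrapped into (−180°, 180°]: -9.9774°.
θ = atan2( sin Δλ · cos φ₂ , cos φ₁ · sin φ₂ − sin φ₁ · cos φ₂ · cos Δλ )
  = atan2(-0.12212, -0.98402) = -172.926° → normalised to [0°, 360°): 187.074°.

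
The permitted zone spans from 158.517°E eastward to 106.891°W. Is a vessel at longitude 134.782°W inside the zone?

Yes

Band width going east from +158.517° to -106.891°: ((-106.891 − 158.517) mod 360) = 94.592°.
Offset of -134.782° east of the west edge: ((-134.782 − 158.517) mod 360) = 66.701°.
66.701° ≤ 94.592° ⇒ inside.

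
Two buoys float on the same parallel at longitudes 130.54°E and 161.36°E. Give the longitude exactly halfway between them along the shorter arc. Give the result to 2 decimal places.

145.95°E

Signed shortest Δλ from +130.54° to +161.36° is +30.82°.
Midpoint longitude = +130.54° + (+30.82°)/2 = +130.54° + 15.41° = +145.95°.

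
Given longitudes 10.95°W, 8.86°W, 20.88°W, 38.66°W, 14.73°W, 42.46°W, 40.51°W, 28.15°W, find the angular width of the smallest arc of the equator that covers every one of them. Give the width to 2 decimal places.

33.60°

Sort the longitudes: -42.46°, -40.51°, -38.66°, -28.15°, -20.88°, -14.73°, -10.95°, -8.86°.
Eastward gaps between consecutive values (wrapping around): 1.95°, 1.85°, 10.51°, 7.27°, 6.15°, 3.78°, 2.09°, 326.40°.
Largest gap = 326.40° ⇒ minimal covering band is its complement: 360° − 326.40° = 33.60°.
Band runs from -42.46° eastward to -8.86°.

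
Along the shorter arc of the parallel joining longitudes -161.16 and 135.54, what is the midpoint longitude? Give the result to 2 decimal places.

Signed shortest Δλ from -161.16° to +135.54° is -63.30°.
Midpoint longitude = -161.16° + (-63.30°)/2 = -161.16° − 31.65° = -192.81°.
Normalise into (−180°, 180°]: +167.19°.
(The naïve average (-161.16 + +135.54)/2 = -12.81° is on the wrong side of the globe.)

+167.19°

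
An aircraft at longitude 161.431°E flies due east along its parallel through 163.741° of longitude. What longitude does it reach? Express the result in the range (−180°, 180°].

34.828°W

Start at +161.431°; shift +163.741° → +325.172°.
+325.172° lies outside (−180°, 180°]; subtract 360° → -34.828°.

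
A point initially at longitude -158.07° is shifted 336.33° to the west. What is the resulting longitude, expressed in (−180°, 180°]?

Start at -158.07°; shift −336.33° → -494.40°.
-494.40° lies outside (−180°, 180°]; add 360° → -134.40°.

-134.40°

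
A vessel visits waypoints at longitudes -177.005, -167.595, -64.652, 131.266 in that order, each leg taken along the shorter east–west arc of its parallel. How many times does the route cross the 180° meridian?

1

Leg 1: -177.005° → -167.595°, shortest Δλ = 9.41° (east) — does not cross 180°.
Leg 2: -167.595° → -64.652°, shortest Δλ = 102.943° (east) — does not cross 180°.
Leg 3: -64.652° → +131.266°, shortest Δλ = -164.082° (west) — crosses 180°.
Total crossings: 1.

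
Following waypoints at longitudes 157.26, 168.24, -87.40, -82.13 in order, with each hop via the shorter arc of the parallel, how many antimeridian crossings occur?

Leg 1: +157.26° → +168.24°, shortest Δλ = 10.98° (east) — does not cross 180°.
Leg 2: +168.24° → -87.40°, shortest Δλ = 104.36° (east) — crosses 180°.
Leg 3: -87.40° → -82.13°, shortest Δλ = 5.27° (east) — does not cross 180°.
Total crossings: 1.

1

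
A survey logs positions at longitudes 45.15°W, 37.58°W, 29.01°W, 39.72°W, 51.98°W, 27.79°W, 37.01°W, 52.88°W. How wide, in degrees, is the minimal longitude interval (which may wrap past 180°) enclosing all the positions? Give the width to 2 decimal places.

Sort the longitudes: -52.88°, -51.98°, -45.15°, -39.72°, -37.58°, -37.01°, -29.01°, -27.79°.
Eastward gaps between consecutive values (wrapping around): 0.90°, 6.83°, 5.43°, 2.14°, 0.57°, 8.00°, 1.22°, 334.91°.
Largest gap = 334.91° ⇒ minimal covering band is its complement: 360° − 334.91° = 25.09°.
Band runs from -52.88° eastward to -27.79°.

25.09°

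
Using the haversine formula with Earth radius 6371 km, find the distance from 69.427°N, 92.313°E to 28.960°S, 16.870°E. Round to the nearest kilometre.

12464 km

Δλ = 16.870 − 92.313 = -75.443°.
Δφ = -28.960 − 69.427 = -98.387°.
a = sin²(Δφ/2) + cos φ₁ · cos φ₂ · sin²(Δλ/2) = 0.688021.
c = 2·atan2(√a, √(1−a)) = 1.95632 rad → d = 6371·c ≈ 12463.69 km.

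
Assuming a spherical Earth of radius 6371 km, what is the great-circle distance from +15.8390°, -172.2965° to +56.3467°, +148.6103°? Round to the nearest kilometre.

5575 km

Δλ = 148.6103 − -172.2965 = 320.9068°; wrapped into (−180°, 180°]: -39.0932°.
Δφ = 56.3467 − 15.8390 = 40.5077°.
a = sin²(Δφ/2) + cos φ₁ · cos φ₂ · sin²(Δλ/2) = 0.179518.
c = 2·atan2(√a, √(1−a)) = 0.87504 rad → d = 6371·c ≈ 5574.90 km.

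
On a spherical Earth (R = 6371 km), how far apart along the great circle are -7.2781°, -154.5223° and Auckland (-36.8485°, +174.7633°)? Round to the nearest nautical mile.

Δλ = 174.7633 − -154.5223 = 329.2856°; wrapped into (−180°, 180°]: -30.7144°.
Δφ = -36.8485 − -7.2781 = -29.5704°.
a = sin²(Δφ/2) + cos φ₁ · cos φ₂ · sin²(Δλ/2) = 0.120799.
c = 2·atan2(√a, √(1−a)) = 0.70994 rad → d = 6371·c ≈ 4523.02 km ≈ 2442.23 nmi.

2442 nmi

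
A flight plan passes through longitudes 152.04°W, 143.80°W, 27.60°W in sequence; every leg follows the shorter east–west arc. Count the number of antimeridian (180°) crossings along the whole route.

Leg 1: -152.04° → -143.80°, shortest Δλ = 8.24° (east) — does not cross 180°.
Leg 2: -143.80° → -27.60°, shortest Δλ = 116.2° (east) — does not cross 180°.
Total crossings: 0.

0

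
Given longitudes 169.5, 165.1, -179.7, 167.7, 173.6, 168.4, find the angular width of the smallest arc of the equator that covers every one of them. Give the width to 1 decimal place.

15.2°

Sort the longitudes: -179.7°, +165.1°, +167.7°, +168.4°, +169.5°, +173.6°.
Eastward gaps between consecutive values (wrapping around): 344.8°, 2.6°, 0.7°, 1.1°, 4.1°, 6.7°.
Largest gap = 344.8° ⇒ minimal covering band is its complement: 360° − 344.8° = 15.2°.
Band runs from +165.1° eastward to -179.7°, crossing the antimeridian.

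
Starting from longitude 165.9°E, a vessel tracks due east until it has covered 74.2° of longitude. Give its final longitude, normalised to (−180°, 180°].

119.9°W

Start at +165.9°; shift +74.2° → +240.1°.
+240.1° lies outside (−180°, 180°]; subtract 360° → -119.9°.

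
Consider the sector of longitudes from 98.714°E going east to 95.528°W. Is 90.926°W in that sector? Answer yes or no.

No

Band width going east from +98.714° to -95.528°: ((-95.528 − 98.714) mod 360) = 165.758°.
Offset of -90.926° east of the west edge: ((-90.926 − 98.714) mod 360) = 170.360°.
170.360° > 165.758° ⇒ outside.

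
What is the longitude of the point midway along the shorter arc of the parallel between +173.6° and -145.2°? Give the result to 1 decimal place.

-165.8°

Signed shortest Δλ from +173.6° to -145.2° is +41.2°.
Midpoint longitude = +173.6° + (+41.2°)/2 = +173.6° + 20.6° = +194.2°.
Normalise into (−180°, 180°]: -165.8°.
(The naïve average (+173.6 + -145.2)/2 = 14.2° is on the wrong side of the globe.)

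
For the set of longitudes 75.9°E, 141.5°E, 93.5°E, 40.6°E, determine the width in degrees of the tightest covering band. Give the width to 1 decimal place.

100.9°

Sort the longitudes: +40.6°, +75.9°, +93.5°, +141.5°.
Eastward gaps between consecutive values (wrapping around): 35.3°, 17.6°, 48.0°, 259.1°.
Largest gap = 259.1° ⇒ minimal covering band is its complement: 360° − 259.1° = 100.9°.
Band runs from +40.6° eastward to +141.5°.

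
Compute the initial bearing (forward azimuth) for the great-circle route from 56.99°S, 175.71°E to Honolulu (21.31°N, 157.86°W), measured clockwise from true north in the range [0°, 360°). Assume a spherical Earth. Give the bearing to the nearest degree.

25°

Δλ = -157.86 − 175.71 = -333.57°; wrapped into (−180°, 180°]: 26.43°.
θ = atan2( sin Δλ · cos φ₂ , cos φ₁ · sin φ₂ − sin φ₁ · cos φ₂ · cos Δλ )
  = atan2(0.41467, 0.89757) = 24.797° → normalised to [0°, 360°): 24.797°.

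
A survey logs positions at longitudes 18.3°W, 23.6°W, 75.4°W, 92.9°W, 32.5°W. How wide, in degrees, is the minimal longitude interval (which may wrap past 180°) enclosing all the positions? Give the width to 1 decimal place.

74.6°

Sort the longitudes: -92.9°, -75.4°, -32.5°, -23.6°, -18.3°.
Eastward gaps between consecutive values (wrapping around): 17.5°, 42.9°, 8.9°, 5.3°, 285.4°.
Largest gap = 285.4° ⇒ minimal covering band is its complement: 360° − 285.4° = 74.6°.
Band runs from -92.9° eastward to -18.3°.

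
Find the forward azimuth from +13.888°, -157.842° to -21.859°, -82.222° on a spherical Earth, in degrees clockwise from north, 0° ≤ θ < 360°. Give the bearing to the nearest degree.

Δλ = -82.222 − -157.842 = 75.620°.
θ = atan2( sin Δλ · cos φ₂ , cos φ₁ · sin φ₂ − sin φ₁ · cos φ₂ · cos Δλ )
  = atan2(0.89903, -0.41676) = 114.871° → normalised to [0°, 360°): 114.871°.

115°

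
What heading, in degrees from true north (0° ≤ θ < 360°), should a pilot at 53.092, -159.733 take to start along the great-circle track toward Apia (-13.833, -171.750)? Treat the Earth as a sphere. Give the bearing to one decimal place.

Δλ = -171.750 − -159.733 = -12.017°.
θ = atan2( sin Δλ · cos φ₂ , cos φ₁ · sin φ₂ − sin φ₁ · cos φ₂ · cos Δλ )
  = atan2(-0.20216, -0.90298) = -167.380° → normalised to [0°, 360°): 192.620°.

192.6°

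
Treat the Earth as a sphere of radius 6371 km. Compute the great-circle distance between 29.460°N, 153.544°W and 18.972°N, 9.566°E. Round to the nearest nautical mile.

7739 nmi

Δλ = 9.566 − -153.544 = 163.110°.
Δφ = 18.972 − 29.460 = -10.488°.
a = sin²(Δφ/2) + cos φ₁ · cos φ₂ · sin²(Δλ/2) = 0.813995.
c = 2·atan2(√a, √(1−a)) = 2.24976 rad → d = 6371·c ≈ 14333.25 km ≈ 7739.34 nmi.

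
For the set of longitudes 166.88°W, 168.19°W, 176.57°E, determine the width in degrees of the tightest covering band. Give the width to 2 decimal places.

16.55°

Sort the longitudes: -168.19°, -166.88°, +176.57°.
Eastward gaps between consecutive values (wrapping around): 1.31°, 343.45°, 15.24°.
Largest gap = 343.45° ⇒ minimal covering band is its complement: 360° − 343.45° = 16.55°.
Band runs from +176.57° eastward to -166.88°, crossing the antimeridian.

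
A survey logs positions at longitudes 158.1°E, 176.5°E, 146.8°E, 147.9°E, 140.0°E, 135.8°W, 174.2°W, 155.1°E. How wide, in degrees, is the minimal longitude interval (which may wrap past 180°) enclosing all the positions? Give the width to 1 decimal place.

84.2°

Sort the longitudes: -174.2°, -135.8°, +140.0°, +146.8°, +147.9°, +155.1°, +158.1°, +176.5°.
Eastward gaps between consecutive values (wrapping around): 38.4°, 275.8°, 6.8°, 1.1°, 7.2°, 3.0°, 18.4°, 9.3°.
Largest gap = 275.8° ⇒ minimal covering band is its complement: 360° − 275.8° = 84.2°.
Band runs from +140.0° eastward to -135.8°, crossing the antimeridian.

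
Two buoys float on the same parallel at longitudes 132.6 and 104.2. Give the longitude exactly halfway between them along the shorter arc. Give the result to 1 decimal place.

Signed shortest Δλ from +132.6° to +104.2° is -28.4°.
Midpoint longitude = +132.6° + (-28.4°)/2 = +132.6° − 14.2° = +118.4°.

+118.4°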